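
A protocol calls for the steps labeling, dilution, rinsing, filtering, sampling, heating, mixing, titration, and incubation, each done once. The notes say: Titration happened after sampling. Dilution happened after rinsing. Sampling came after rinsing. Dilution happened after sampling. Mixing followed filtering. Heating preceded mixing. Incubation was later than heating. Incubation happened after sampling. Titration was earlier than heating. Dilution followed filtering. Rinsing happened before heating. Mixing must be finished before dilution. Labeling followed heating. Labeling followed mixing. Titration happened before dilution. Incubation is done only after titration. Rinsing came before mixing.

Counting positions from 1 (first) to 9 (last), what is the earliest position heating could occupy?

4

Rinsing, sampling, and titration must all come before heating — 3 forced predecessors.
Nothing else is forced ahead of heating, so its earliest slot is position 3 + 1 = 4.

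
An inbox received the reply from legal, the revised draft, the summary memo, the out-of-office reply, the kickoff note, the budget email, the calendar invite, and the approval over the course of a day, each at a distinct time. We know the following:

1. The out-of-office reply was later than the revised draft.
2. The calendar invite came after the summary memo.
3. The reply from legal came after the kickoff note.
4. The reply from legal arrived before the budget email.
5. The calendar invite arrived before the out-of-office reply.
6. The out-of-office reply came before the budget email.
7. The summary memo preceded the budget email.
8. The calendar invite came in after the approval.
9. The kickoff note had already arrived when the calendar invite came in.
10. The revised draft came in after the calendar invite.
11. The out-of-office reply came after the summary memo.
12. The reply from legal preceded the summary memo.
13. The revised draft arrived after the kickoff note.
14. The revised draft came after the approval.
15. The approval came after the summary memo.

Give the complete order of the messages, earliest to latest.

the kickoff note, the reply from legal, the summary memo, the approval, the calendar invite, the revised draft, the out-of-office reply, the budget email

The constraints fix every adjacent pair, so only one ordering works:
the kickoff note → the reply from legal → the summary memo → the approval → the calendar invite → the revised draft → the out-of-office reply → the budget email.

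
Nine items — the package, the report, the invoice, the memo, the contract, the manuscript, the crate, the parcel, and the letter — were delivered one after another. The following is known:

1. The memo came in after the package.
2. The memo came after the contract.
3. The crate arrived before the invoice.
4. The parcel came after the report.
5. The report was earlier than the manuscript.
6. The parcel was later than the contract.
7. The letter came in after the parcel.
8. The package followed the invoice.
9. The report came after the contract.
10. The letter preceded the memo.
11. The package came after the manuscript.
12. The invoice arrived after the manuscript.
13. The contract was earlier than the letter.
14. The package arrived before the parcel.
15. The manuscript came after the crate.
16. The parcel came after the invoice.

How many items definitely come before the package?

5

Directly stated before the package: the invoice and the manuscript.
The contract reaches the package via the contract → the report → the manuscript → the package.
The crate reaches the package via the crate → the invoice → the package.
The report reaches the package via the report → the manuscript → the package.
No chain forces the memo (or any of the others) ahead of the package.
That's the contract, the crate, the invoice, the manuscript, and the report — 5 in all.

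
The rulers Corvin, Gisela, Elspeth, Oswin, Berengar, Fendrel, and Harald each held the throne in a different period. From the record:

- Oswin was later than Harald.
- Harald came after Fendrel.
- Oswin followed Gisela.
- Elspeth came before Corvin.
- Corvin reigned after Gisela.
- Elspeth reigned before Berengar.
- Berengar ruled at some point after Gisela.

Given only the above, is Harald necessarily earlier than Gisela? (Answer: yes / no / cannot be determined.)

cannot be determined

No chain of stated constraints runs from Harald to Gisela, and none runs from Gisela to Harald either.
So the relative order of Harald and Gisela is not fixed by the given facts.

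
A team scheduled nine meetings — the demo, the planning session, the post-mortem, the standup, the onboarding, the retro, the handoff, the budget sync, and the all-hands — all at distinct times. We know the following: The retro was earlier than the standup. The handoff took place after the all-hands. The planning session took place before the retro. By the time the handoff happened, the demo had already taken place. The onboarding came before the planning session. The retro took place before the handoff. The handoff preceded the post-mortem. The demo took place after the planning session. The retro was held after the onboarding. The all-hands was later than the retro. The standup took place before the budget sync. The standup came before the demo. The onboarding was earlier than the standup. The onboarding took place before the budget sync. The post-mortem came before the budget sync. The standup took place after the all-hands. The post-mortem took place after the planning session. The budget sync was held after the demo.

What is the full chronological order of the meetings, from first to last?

the onboarding, the planning session, the retro, the all-hands, the standup, the demo, the handoff, the post-mortem, the budget sync

The constraints fix every adjacent pair, so only one ordering works:
the onboarding → the planning session → the retro → the all-hands → the standup → the demo → the handoff → the post-mortem → the budget sync.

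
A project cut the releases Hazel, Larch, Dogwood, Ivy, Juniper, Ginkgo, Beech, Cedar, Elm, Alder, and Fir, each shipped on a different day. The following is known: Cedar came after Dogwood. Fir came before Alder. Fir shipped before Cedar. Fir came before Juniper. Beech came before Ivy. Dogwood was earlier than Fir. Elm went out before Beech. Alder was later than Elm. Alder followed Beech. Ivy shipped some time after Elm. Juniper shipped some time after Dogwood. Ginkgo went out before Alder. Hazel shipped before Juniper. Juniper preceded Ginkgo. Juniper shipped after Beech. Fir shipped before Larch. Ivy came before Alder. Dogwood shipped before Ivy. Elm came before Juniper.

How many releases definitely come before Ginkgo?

Directly stated before Ginkgo: Juniper.
Beech reaches Ginkgo via Beech → Juniper → Ginkgo.
Dogwood reaches Ginkgo via Dogwood → Juniper → Ginkgo.
Elm reaches Ginkgo via Elm → Juniper → Ginkgo.
Likewise Fir and Hazel each reach Ginkgo by chaining the stated constraints.
That's Beech, Dogwood, Elm, Fir, Hazel, and Juniper — 6 in all.

6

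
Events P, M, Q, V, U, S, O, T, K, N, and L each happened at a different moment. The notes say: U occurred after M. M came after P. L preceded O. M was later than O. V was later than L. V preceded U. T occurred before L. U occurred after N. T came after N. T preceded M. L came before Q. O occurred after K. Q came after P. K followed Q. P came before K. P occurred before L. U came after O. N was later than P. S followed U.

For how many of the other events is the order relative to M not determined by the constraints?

Forced before M: K, L, N, O, P, Q, and T; forced after M: S and U.
That leaves V with no forced order relative to M — 1.

1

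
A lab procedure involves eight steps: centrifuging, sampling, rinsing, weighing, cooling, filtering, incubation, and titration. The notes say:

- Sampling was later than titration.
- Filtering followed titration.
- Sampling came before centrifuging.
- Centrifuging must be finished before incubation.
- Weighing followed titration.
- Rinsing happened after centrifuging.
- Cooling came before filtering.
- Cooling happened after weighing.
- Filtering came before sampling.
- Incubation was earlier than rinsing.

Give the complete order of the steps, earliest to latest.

titration, weighing, cooling, filtering, sampling, centrifuging, incubation, rinsing

The constraints fix every adjacent pair, so only one ordering works:
titration → weighing → cooling → filtering → sampling → centrifuging → incubation → rinsing.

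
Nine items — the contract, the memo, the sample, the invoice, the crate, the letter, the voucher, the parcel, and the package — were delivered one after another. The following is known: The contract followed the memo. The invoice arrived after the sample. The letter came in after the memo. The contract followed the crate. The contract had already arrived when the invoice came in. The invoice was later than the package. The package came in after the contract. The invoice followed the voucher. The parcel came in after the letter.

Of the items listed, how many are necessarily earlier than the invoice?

Directly stated before the invoice: the contract, the package, the sample, and the voucher.
The crate reaches the invoice via the crate → the contract → the invoice.
The memo reaches the invoice via the memo → the contract → the invoice.
No chain forces the parcel (or any of the others) ahead of the invoice.
That's the contract, the crate, the memo, the package, the sample, and the voucher — 6 in all.

6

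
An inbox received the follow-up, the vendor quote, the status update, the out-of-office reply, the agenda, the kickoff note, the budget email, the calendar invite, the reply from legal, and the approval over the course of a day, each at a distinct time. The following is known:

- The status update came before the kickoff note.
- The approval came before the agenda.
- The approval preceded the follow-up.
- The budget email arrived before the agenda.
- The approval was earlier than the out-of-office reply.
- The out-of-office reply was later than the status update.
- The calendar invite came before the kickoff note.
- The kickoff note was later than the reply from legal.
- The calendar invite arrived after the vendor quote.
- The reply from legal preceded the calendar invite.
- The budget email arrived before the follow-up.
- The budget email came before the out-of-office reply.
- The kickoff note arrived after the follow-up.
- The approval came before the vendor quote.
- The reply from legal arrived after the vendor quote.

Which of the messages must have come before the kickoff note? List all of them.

Directly stated before the kickoff note: the calendar invite, the follow-up, the reply from legal, and the status update.
The approval reaches the kickoff note via the approval → the follow-up → the kickoff note.
The budget email reaches the kickoff note via the budget email → the follow-up → the kickoff note.
The vendor quote reaches the kickoff note via the vendor quote → the reply from legal → the kickoff note.
No chain forces the agenda (or any of the others) ahead of the kickoff note.

the approval, the budget email, the calendar invite, the follow-up, the reply from legal, the status update, the vendor quote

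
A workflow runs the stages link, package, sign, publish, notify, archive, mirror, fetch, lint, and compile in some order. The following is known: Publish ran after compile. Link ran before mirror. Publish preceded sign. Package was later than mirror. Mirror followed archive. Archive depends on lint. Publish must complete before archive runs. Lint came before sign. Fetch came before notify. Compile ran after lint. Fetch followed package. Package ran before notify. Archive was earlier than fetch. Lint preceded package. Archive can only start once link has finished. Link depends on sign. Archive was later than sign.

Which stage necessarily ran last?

Every other stage has a chain of constraints placing it before notify, so notify is last.

notify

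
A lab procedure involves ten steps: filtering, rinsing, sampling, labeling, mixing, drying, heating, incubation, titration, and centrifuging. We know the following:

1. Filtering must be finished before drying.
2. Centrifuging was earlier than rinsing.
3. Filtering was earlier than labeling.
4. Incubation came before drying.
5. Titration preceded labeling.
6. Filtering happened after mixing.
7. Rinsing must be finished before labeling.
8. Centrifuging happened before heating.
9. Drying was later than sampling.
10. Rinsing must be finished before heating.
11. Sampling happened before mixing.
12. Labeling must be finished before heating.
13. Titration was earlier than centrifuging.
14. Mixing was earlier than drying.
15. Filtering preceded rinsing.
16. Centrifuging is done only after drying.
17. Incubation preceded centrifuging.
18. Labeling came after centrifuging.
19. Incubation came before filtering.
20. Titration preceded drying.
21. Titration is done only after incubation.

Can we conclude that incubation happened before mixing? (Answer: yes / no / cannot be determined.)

cannot be determined

No chain of stated constraints runs from incubation to mixing, and none runs from mixing to incubation either.
So the relative order of incubation and mixing is not fixed by the given facts.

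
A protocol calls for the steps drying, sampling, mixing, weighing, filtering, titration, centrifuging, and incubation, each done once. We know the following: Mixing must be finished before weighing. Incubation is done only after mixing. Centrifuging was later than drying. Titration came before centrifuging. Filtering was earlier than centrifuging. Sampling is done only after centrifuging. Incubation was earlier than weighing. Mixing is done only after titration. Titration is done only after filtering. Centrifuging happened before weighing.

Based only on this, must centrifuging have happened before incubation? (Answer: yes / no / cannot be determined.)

cannot be determined

No chain of stated constraints runs from centrifuging to incubation, and none runs from incubation to centrifuging either.
So the relative order of centrifuging and incubation is not fixed by the given facts.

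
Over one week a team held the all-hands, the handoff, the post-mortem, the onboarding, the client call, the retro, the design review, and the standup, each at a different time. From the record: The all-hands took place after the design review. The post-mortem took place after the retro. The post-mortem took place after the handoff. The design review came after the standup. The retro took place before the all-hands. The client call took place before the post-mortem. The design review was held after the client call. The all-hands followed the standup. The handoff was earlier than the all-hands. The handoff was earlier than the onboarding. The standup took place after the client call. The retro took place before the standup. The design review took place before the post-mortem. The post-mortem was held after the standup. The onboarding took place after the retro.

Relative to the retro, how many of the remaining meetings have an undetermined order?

Forced after the retro: the all-hands, the design review, the onboarding, the post-mortem, and the standup.
That leaves the client call and the handoff with no forced order relative to the retro — 2.

2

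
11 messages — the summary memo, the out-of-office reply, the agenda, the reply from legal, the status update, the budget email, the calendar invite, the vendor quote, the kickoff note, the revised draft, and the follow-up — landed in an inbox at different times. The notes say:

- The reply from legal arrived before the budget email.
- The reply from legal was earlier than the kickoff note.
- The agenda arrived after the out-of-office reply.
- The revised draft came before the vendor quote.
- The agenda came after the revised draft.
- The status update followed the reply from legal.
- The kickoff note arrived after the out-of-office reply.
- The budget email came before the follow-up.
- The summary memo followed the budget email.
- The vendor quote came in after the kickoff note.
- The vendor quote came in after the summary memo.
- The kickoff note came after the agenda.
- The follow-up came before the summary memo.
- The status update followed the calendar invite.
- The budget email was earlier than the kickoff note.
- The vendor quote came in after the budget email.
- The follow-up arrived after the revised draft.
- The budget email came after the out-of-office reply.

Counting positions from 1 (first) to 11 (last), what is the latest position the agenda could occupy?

9

The agenda must come before the kickoff note and the vendor quote — 2 messages forced after it.
Everything else can be placed before the agenda in some valid order, so the agenda can sit as late as position 11 − 2 = 9.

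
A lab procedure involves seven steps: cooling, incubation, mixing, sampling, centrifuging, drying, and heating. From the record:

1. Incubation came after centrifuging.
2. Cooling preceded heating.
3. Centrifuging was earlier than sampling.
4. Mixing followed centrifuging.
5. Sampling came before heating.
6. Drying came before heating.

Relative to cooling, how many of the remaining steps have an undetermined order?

5

Forced after cooling: heating.
That leaves centrifuging, drying, incubation, mixing, and sampling with no forced order relative to cooling — 5.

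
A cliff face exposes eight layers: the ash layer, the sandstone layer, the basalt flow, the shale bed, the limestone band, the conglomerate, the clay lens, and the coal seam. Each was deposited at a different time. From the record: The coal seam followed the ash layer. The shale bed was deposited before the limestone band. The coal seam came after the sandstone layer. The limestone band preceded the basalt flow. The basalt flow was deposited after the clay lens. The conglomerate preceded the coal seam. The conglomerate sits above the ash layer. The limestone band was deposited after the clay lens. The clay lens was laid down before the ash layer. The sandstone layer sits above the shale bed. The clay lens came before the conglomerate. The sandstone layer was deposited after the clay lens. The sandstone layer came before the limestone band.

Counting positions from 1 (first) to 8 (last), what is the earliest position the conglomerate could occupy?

3

The ash layer and the clay lens must both come before the conglomerate — 2 forced predecessors.
Nothing else is forced ahead of the conglomerate, so its earliest slot is position 2 + 1 = 3.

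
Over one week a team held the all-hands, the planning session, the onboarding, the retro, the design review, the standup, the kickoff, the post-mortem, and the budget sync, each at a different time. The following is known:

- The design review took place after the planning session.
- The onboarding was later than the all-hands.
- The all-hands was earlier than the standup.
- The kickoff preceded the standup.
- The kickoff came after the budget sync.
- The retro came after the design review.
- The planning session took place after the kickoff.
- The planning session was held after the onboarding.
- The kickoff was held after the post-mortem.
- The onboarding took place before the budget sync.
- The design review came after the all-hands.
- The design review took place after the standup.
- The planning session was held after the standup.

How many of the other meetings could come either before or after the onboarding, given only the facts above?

1

Forced before the onboarding: the all-hands; forced after the onboarding: the budget sync, the design review, the kickoff, the planning session, the retro, and the standup.
That leaves the post-mortem with no forced order relative to the onboarding — 1.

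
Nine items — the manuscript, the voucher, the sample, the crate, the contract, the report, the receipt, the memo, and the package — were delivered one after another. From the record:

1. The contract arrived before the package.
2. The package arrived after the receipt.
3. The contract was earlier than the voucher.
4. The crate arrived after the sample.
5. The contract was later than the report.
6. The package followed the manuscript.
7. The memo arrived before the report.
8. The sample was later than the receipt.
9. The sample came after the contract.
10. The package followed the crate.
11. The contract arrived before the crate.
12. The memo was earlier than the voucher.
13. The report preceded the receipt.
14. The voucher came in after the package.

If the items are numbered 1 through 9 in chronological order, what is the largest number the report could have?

The report must come before the contract, the crate, the package, the receipt, the sample, and the voucher — 6 items forced after it.
Everything else can be placed before the report in some valid order, so the report can sit as late as position 9 − 6 = 3.

3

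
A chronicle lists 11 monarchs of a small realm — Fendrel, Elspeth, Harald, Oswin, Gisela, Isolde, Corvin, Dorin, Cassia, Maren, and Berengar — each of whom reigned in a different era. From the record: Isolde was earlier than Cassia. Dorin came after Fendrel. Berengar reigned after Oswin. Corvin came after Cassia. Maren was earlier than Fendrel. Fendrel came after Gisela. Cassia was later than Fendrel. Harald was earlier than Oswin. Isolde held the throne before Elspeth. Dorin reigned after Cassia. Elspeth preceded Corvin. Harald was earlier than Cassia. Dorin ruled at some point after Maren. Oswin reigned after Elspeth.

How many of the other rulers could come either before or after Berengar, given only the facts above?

Forced before Berengar: Elspeth, Harald, Isolde, and Oswin.
That leaves Cassia, Corvin, Dorin, Fendrel, Gisela, and Maren with no forced order relative to Berengar — 6.

6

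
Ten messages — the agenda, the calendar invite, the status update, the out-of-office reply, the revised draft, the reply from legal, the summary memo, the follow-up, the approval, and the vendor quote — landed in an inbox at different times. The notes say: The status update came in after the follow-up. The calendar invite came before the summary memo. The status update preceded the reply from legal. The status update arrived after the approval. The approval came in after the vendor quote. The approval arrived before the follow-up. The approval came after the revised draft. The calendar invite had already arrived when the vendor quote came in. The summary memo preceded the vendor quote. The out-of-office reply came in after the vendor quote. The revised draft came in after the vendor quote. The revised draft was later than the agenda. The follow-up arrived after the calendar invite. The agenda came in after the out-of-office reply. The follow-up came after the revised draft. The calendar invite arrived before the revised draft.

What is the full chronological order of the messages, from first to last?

the calendar invite, the summary memo, the vendor quote, the out-of-office reply, the agenda, the revised draft, the approval, the follow-up, the status update, the reply from legal

The constraints fix every adjacent pair, so only one ordering works:
the calendar invite → the summary memo → the vendor quote → the out-of-office reply → the agenda → the revised draft → the approval → the follow-up → the status update → the reply from legal.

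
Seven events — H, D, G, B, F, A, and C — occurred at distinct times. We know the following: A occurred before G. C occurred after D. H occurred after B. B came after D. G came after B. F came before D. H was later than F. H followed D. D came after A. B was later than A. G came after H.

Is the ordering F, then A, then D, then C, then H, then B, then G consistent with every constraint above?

no

The constraints require B before H, but in the proposed sequence H appears ahead of B. That one violation is enough.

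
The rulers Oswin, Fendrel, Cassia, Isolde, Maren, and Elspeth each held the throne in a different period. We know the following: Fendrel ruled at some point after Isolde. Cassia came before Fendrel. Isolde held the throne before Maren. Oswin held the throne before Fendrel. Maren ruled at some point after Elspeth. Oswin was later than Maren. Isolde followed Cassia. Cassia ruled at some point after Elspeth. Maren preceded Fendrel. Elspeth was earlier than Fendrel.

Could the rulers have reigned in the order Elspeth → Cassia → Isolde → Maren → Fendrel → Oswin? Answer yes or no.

The constraints require Oswin before Fendrel, but in the proposed sequence Fendrel appears ahead of Oswin. That one violation is enough.

no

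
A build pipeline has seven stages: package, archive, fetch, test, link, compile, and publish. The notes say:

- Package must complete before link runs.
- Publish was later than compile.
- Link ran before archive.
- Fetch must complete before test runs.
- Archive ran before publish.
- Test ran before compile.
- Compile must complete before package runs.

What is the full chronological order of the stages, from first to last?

fetch, test, compile, package, link, archive, publish

The constraints fix every adjacent pair, so only one ordering works:
fetch → test → compile → package → link → archive → publish.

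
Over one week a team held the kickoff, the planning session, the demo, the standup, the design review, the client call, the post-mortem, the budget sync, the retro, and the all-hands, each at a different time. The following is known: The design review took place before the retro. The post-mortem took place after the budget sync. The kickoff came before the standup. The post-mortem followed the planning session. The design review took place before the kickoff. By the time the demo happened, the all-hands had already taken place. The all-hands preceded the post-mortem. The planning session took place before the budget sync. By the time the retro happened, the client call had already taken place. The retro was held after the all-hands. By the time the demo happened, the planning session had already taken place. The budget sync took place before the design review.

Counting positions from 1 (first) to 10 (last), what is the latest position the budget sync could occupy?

5

The budget sync must come before the design review, the kickoff, the post-mortem, the retro, and the standup — 5 meetings forced after it.
Everything else can be placed before the budget sync in some valid order, so the budget sync can sit as late as position 10 − 5 = 5.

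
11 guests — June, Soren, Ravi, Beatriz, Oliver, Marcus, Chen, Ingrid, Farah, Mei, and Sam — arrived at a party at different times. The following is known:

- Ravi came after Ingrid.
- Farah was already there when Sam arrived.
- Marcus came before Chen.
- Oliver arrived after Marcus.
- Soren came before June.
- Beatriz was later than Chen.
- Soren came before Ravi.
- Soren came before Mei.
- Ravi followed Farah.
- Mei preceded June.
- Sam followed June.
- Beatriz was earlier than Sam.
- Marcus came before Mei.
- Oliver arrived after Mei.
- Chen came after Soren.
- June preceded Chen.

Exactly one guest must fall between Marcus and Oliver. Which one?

Tracing the constraints gives Marcus → Mei → Oliver, so Mei sits after Marcus and before Oliver.
No other guest is forced both after Marcus and before Oliver.

Mei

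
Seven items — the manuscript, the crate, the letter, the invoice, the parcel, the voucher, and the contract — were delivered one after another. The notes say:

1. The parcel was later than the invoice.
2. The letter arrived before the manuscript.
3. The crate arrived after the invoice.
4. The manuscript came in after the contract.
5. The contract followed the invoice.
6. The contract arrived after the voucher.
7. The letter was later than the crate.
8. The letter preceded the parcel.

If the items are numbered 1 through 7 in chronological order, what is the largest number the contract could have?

The contract must come before the manuscript — 1 item forced after it.
Everything else can be placed before the contract in some valid order, so the contract can sit as late as position 7 − 1 = 6.

6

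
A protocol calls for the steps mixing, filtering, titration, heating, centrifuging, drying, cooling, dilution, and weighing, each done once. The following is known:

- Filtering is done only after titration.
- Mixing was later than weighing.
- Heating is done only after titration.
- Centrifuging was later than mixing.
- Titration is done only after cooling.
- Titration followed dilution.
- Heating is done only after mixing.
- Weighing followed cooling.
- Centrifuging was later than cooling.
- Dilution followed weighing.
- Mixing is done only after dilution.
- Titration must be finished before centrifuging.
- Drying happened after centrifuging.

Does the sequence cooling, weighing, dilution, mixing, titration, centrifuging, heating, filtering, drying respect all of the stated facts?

yes

Check each stated constraint against the proposed order — e.g. cooling is ahead of titration; cooling is ahead of centrifuging. Every pair is in the required order; nothing is violated.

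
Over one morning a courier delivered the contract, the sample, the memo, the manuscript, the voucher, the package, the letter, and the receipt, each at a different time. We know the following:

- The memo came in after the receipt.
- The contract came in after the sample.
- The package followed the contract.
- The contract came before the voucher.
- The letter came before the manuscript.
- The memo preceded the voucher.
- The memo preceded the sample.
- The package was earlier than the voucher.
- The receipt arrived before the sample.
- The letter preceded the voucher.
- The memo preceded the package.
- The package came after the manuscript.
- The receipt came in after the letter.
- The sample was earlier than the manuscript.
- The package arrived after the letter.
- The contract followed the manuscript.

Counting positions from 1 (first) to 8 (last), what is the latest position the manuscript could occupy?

5

The manuscript must come before the contract, the package, and the voucher — 3 items forced after it.
Everything else can be placed before the manuscript in some valid order, so the manuscript can sit as late as position 8 − 3 = 5.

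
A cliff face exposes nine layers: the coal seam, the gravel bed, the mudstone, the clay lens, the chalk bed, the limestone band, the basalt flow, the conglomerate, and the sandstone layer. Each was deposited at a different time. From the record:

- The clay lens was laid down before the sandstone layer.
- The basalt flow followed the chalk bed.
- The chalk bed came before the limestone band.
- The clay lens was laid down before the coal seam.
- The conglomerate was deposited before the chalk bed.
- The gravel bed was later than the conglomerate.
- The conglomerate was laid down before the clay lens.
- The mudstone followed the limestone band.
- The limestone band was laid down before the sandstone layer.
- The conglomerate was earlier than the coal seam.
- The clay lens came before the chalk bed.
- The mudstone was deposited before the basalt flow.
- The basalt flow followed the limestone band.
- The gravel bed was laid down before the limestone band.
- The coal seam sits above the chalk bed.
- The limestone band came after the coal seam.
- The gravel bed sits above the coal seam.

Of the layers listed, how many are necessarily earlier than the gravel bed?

4

Directly stated before the gravel bed: the coal seam and the conglomerate.
The chalk bed reaches the gravel bed via the chalk bed → the coal seam → the gravel bed.
The clay lens reaches the gravel bed via the clay lens → the coal seam → the gravel bed.
No chain forces the sandstone layer (or any of the others) ahead of the gravel bed.
That's the chalk bed, the clay lens, the coal seam, and the conglomerate — 4 in all.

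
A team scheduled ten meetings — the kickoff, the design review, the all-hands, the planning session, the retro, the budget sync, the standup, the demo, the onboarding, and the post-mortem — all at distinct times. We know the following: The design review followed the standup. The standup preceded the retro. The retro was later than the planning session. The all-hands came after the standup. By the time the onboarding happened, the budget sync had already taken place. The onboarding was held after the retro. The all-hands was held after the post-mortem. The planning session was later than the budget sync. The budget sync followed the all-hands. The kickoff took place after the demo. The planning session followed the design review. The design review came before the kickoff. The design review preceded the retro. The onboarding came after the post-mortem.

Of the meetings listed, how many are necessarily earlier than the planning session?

5

Directly stated before the planning session: the budget sync and the design review.
The all-hands reaches the planning session via the all-hands → the budget sync → the planning session.
The post-mortem reaches the planning session via the post-mortem → the all-hands → the budget sync → the planning session.
The standup reaches the planning session via the standup → the design review → the planning session.
No chain forces the onboarding (or any of the others) ahead of the planning session.
That's the all-hands, the budget sync, the design review, the post-mortem, and the standup — 5 in all.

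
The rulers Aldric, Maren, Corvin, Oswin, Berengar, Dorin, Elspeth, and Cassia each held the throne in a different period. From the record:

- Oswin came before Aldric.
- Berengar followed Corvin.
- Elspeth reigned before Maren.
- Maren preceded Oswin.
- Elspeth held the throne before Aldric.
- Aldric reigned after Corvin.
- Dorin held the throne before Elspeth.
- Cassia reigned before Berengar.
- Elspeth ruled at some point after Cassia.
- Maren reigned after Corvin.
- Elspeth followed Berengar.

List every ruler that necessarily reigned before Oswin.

Berengar, Cassia, Corvin, Dorin, Elspeth, Maren

Directly stated before Oswin: Maren.
Berengar reaches Oswin via Berengar → Elspeth → Maren → Oswin.
Cassia reaches Oswin via Cassia → Elspeth → Maren → Oswin.
Corvin reaches Oswin via Corvin → Maren → Oswin.
Likewise Dorin and Elspeth each reach Oswin by chaining the stated constraints.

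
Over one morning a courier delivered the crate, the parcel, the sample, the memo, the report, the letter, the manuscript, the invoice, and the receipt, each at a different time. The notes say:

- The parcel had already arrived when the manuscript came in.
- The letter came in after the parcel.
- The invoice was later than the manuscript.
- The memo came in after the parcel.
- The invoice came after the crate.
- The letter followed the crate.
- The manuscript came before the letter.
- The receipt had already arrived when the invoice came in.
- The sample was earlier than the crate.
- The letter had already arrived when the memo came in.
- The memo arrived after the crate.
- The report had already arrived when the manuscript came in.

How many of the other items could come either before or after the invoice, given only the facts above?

Forced before the invoice: the crate, the manuscript, the parcel, the receipt, the report, and the sample.
That leaves the letter and the memo with no forced order relative to the invoice — 2.

2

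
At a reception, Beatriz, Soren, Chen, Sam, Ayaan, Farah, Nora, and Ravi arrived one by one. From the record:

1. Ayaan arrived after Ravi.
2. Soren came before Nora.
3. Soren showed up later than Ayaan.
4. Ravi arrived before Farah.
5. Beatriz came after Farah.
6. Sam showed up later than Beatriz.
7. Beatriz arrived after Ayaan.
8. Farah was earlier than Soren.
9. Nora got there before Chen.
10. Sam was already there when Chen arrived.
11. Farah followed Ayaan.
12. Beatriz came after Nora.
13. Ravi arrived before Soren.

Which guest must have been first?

Ravi has a chain of constraints placing them before every other guest, so Ravi must be first.

Ravi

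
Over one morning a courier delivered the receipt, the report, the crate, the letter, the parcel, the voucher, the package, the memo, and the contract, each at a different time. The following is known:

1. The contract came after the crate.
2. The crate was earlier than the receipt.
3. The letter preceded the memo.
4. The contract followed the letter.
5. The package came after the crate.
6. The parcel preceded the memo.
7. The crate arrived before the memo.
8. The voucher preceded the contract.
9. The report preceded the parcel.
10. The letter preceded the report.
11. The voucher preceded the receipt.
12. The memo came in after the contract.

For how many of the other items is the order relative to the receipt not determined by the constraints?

6

Forced before the receipt: the crate and the voucher.
That leaves the contract, the letter, the memo, the package, the parcel, and the report with no forced order relative to the receipt — 6.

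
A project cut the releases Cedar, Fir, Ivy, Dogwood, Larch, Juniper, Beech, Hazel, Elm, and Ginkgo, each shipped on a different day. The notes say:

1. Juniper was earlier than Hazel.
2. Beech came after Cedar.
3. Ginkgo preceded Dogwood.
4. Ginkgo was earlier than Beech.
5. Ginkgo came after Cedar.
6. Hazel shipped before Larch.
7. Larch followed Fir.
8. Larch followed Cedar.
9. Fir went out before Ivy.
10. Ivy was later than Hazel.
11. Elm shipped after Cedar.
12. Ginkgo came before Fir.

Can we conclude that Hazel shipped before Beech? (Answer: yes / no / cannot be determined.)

No chain of stated constraints runs from Hazel to Beech, and none runs from Beech to Hazel either.
So the relative order of Hazel and Beech is not fixed by the given facts.

cannot be determined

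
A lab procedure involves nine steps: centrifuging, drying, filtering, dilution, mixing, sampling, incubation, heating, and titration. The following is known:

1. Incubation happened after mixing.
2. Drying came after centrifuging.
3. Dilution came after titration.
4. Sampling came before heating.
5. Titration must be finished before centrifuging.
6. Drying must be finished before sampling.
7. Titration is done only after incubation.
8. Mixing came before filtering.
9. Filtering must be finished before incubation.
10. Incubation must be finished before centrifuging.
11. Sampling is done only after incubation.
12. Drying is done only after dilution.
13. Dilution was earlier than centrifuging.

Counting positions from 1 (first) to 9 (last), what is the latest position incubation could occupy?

Incubation must come before centrifuging, dilution, drying, heating, sampling, and titration — 6 steps forced after it.
Everything else can be placed before incubation in some valid order, so incubation can sit as late as position 9 − 6 = 3.

3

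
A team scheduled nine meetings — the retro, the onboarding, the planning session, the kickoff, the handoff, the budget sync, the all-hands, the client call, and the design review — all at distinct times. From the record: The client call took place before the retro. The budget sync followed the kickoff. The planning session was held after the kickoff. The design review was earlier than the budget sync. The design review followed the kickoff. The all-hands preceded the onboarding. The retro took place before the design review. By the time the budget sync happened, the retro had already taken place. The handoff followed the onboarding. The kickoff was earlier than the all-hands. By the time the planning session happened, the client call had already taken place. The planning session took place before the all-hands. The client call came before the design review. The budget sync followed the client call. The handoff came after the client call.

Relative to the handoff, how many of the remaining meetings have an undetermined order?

Forced before the handoff: the all-hands, the client call, the kickoff, the onboarding, and the planning session.
That leaves the budget sync, the design review, and the retro with no forced order relative to the handoff — 3.

3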